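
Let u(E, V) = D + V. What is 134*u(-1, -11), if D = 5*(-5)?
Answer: -4824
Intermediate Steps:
D = -25
u(E, V) = -25 + V
134*u(-1, -11) = 134*(-25 - 11) = 134*(-36) = -4824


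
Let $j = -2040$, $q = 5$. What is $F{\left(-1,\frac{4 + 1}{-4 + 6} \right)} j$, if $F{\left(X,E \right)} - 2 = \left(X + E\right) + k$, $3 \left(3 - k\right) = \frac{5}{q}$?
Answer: $-12580$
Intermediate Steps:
$k = \frac{8}{3}$ ($k = 3 - \frac{5 \cdot \frac{1}{5}}{3} = 3 - \frac{1}{3} = \frac{8}{3} \approx 2.6667$)
$F{\left(X,E \right)} = \frac{14}{3} + E + X$ ($F{\left(X,E \right)} = 2 + \left(\left(X + E\right) + \frac{8}{3}\right) = 2 + \left(\left(E + X\right) + \frac{8}{3}\right) = 2 + \left(\frac{8}{3} + E + X\right) = \frac{14}{3} + E + X$)
$F{\left(-1,\frac{4 + 1}{-4 + 6} \right)} j = \left(\frac{14}{3} + \frac{4 + 1}{-4 + 6} - 1\right) \left(-2040\right) = \left(\frac{14}{3} + \frac{5}{2} - 1\right) \left(-2040\right) = \frac{37}{6} \left(-2040\right) = -12580$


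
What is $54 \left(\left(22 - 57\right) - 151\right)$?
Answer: $-10044$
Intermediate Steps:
$54 \left(\left(22 - 57\right) - 151\right) = 54 \left(-35 - 151\right) = 54 \left(-186\right) = -10044$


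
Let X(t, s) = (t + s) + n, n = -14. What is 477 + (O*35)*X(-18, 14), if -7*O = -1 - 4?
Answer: 27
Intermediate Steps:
O = 5/7 (O = -(-1 - 4)/7 = -⅐*(-5) = 5/7 ≈ 0.71429)
X(t, s) = -14 + s + t (X(t, s) = (t + s) - 14 = (s + t) - 14 = -14 + s + t)
477 + (O*35)*X(-18, 14) = 477 + ((5/7)*35)*(-14 + 14 - 18) = 477 + 25*(-18) = 477 - 450 = 27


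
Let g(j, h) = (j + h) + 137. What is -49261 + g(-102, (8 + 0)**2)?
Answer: -49162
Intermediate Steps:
g(j, h) = 137 + h + j (g(j, h) = (h + j) + 137 = 137 + h + j)
-49261 + g(-102, (8 + 0)**2) = -49261 + (137 + (8 + 0)**2 - 102) = -49261 + (137 + 8**2 - 102) = -49261 + (137 + 64 - 102) = -49261 + 99 = -49162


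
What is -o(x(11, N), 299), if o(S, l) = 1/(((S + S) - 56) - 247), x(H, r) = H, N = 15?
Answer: 1/281 ≈ 0.0035587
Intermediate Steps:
o(S, l) = 1/(-303 + 2*S) (o(S, l) = 1/((2*S - 56) - 247) = 1/((-56 + 2*S) - 247) = 1/(-303 + 2*S))
-o(x(11, N), 299) = -1/(-303 + 2*11) = -1/(-303 + 22) = -1/(-281) = -1*(-1/281) = 1/281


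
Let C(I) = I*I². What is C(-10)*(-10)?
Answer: 10000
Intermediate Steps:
C(I) = I³
C(-10)*(-10) = (-10)³*(-10) = -1000*(-10) = 10000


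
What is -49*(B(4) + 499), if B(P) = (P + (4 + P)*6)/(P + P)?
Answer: -49539/2 ≈ -24770.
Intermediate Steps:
B(P) = (24 + 7*P)/(2*P) (B(P) = (P + (24 + 6*P))/((2*P)) = (24 + 7*P)*(1/(2*P)) = (24 + 7*P)/(2*P))
-49*(B(4) + 499) = -49*((7/2 + 12/4) + 499) = -49*((7/2 + 12*(1/4)) + 499) = -49*((7/2 + 3) + 499) = -49*(13/2 + 499) = -49*1011/2 = -49539/2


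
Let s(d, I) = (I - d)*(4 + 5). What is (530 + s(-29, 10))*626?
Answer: 551506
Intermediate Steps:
s(d, I) = -9*d + 9*I (s(d, I) = (I - d)*9 = -9*d + 9*I)
(530 + s(-29, 10))*626 = (530 + (-9*(-29) + 9*10))*626 = (530 + (261 + 90))*626 = (530 + 351)*626 = 881*626 = 551506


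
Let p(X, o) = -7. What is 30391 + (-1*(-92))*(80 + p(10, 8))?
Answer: 37107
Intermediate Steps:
30391 + (-1*(-92))*(80 + p(10, 8)) = 30391 + (-1*(-92))*(80 - 7) = 30391 + 92*73 = 30391 + 6716 = 37107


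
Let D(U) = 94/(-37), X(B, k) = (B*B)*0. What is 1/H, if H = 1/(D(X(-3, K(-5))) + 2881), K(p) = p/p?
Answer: 106503/37 ≈ 2878.5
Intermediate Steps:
K(p) = 1
X(B, k) = 0 (X(B, k) = B**2*0 = 0)
D(U) = -94/37 (D(U) = 94*(-1/37) = -94/37)
H = 37/106503 (H = 1/(-94/37 + 2881) = 1/(106503/37) = 37/106503 ≈ 0.00034741)
1/H = 1/(37/106503) = 106503/37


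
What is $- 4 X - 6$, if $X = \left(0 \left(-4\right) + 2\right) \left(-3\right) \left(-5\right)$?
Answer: $-126$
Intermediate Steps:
$X = 30$ ($X = \left(0 + 2\right) \left(-3\right) \left(-5\right) = 2 \left(-3\right) \left(-5\right) = \left(-6\right) \left(-5\right) = 30$)
$- 4 X - 6 = \left(-4\right) 30 - 6 = -120 - 6 = -126$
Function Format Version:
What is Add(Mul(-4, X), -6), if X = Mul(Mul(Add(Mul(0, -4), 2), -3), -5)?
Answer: -126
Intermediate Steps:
X = 30 (X = Mul(Mul(Add(0, 2), -3), -5) = Mul(Mul(2, -3), -5) = Mul(-6, -5) = 30)
Add(Mul(-4, X), -6) = Add(Mul(-4, 30), -6) = Add(-120, -6) = -126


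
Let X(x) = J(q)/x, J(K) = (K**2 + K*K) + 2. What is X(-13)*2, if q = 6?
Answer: -148/13 ≈ -11.385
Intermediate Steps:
J(K) = 2 + 2*K**2 (J(K) = (K**2 + K**2) + 2 = 2*K**2 + 2 = 2 + 2*K**2)
X(x) = 74/x (X(x) = (2 + 2*6**2)/x = (2 + 2*36)/x = (2 + 72)/x = 74/x)
X(-13)*2 = (74/(-13))*2 = (74*(-1/13))*2 = -74/13*2 = -148/13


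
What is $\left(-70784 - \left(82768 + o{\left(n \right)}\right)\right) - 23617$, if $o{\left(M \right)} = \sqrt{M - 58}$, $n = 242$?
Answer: $-177169 - 2 \sqrt{46} \approx -1.7718 \cdot 10^{5}$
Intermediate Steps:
$o{\left(M \right)} = \sqrt{-58 + M}$
$\left(-70784 - \left(82768 + o{\left(n \right)}\right)\right) - 23617 = \left(-70784 - \left(82768 + \sqrt{-58 + 242}\right)\right) - 23617 = \left(-70784 - \left(82768 + \sqrt{184}\right)\right) - 23617 = \left(-70784 - \left(82768 + 2 \sqrt{46}\right)\right) - 23617 = \left(-153552 - 2 \sqrt{46}\right) - 23617 = -177169 - 2 \sqrt{46}$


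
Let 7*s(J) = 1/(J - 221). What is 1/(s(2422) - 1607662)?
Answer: -15407/24769248433 ≈ -6.2202e-7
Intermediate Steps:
s(J) = 1/(7*(-221 + J)) (s(J) = 1/(7*(J - 221)) = 1/(7*(-221 + J)))
1/(s(2422) - 1607662) = 1/(1/(7*(-221 + 2422)) - 1607662) = 1/((⅐)/2201 - 1607662) = 1/((⅐)*(1/2201) - 1607662) = 1/(1/15407 - 1607662) = 1/(-24769248433/15407) = -15407/24769248433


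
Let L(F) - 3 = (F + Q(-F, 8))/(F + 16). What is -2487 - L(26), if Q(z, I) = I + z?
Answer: -52294/21 ≈ -2490.2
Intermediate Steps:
L(F) = 3 + 8/(16 + F) (L(F) = 3 + (F + (8 - F))/(F + 16) = 3 + 8/(16 + F))
-2487 - L(26) = -2487 - (56 + 3*26)/(16 + 26) = -2487 - (56 + 78)/42 = -2487 - 134/42 = -2487 - 1*67/21 = -2487 - 67/21 = -52294/21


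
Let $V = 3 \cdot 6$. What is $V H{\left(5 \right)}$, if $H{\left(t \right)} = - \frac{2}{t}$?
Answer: $- \frac{36}{5} \approx -7.2$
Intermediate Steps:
$V = 18$
$V H{\left(5 \right)} = 18 \left(- \frac{2}{5}\right) = - \frac{36}{5}$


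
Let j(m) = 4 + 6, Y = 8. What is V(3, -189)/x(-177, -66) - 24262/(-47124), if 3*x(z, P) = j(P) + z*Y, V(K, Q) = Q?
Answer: 1086280/1183149 ≈ 0.91813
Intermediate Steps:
j(m) = 10
x(z, P) = 10/3 + 8*z/3 (x(z, P) = (10 + z*8)/3 = (10 + 8*z)/3 = 10/3 + 8*z/3)
V(3, -189)/x(-177, -66) - 24262/(-47124) = -189/(10/3 + (8/3)*(-177)) - 24262/(-47124) = -189/(10/3 - 472) - 24262*(-1/47124) = -189/(-1406/3) + 1733/3366 = -189*(-3/1406) + 1733/3366 = 567/1406 + 1733/3366 = 1086280/1183149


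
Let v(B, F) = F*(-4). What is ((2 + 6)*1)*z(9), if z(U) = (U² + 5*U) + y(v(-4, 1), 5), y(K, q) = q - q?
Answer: 1008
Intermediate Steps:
v(B, F) = -4*F
y(K, q) = 0
z(U) = U² + 5*U (z(U) = (U² + 5*U) + 0 = U² + 5*U)
((2 + 6)*1)*z(9) = ((2 + 6)*1)*(9*(5 + 9)) = (8*1)*(9*14) = 8*126 = 1008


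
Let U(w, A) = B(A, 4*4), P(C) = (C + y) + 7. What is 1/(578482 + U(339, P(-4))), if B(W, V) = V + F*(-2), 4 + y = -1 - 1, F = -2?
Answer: 1/578502 ≈ 1.7286e-6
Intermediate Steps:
y = -6 (y = -4 + (-1 - 1) = -4 - 2 = -6)
B(W, V) = 4 + V (B(W, V) = V - 2*(-2) = V + 4 = 4 + V)
P(C) = 1 + C (P(C) = (C - 6) + 7 = (-6 + C) + 7 = 1 + C)
U(w, A) = 20 (U(w, A) = 4 + 4*4 = 4 + 16 = 20)
1/(578482 + U(339, P(-4))) = 1/(578482 + 20) = 1/578502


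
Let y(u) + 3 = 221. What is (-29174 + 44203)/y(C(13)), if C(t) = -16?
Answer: 15029/218 ≈ 68.940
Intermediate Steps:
y(u) = 218 (y(u) = -3 + 221 = 218)
(-29174 + 44203)/y(C(13)) = (-29174 + 44203)/218 = 15029*(1/218) = 15029/218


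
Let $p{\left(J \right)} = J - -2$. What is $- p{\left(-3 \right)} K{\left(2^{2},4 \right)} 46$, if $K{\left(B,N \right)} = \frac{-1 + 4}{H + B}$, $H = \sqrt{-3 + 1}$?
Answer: $\frac{92}{3} - \frac{23 i \sqrt{2}}{3} \approx 30.667 - 10.842 i$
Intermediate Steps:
$H = i \sqrt{2}$ ($H = \sqrt{-2} = i \sqrt{2} \approx 1.4142 i$)
$p{\left(J \right)} = 2 + J$ ($p{\left(J \right)} = J + 2 = 2 + J$)
$K{\left(B,N \right)} = \frac{3}{B + i \sqrt{2}}$ ($K{\left(B,N \right)} = \frac{-1 + 4}{i \sqrt{2} + B} = \frac{3}{B + i \sqrt{2}}$)
$- p{\left(-3 \right)} K{\left(2^{2},4 \right)} 46 = - (2 - 3) \frac{3}{2^{2} + i \sqrt{2}} \cdot 46 = \left(-1\right) \left(-1\right) \frac{3}{4 + i \sqrt{2}} \cdot 46 = 1 \frac{3}{4 + i \sqrt{2}} \cdot 46 = \frac{3}{4 + i \sqrt{2}} \cdot 46 = \frac{138}{4 + i \sqrt{2}}$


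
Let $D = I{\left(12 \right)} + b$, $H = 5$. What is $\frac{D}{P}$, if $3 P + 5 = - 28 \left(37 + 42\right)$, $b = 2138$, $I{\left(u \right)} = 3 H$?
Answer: $- \frac{2153}{739} \approx -2.9134$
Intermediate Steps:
$I{\left(u \right)} = 15$ ($I{\left(u \right)} = 3 \cdot 5 = 15$)
$D = 2153$ ($D = 15 + 2138 = 2153$)
$P = -739$ ($P = - \frac{5}{3} + \frac{\left(-28\right) \left(37 + 42\right)}{3} = - \frac{5}{3} + \frac{\left(-28\right) 79}{3} = - \frac{5}{3} + \frac{1}{3} \left(-2212\right) = - \frac{5}{3} - \frac{2212}{3} = -739$)
$\frac{D}{P} = \frac{2153}{-739} = 2153 \left(- \frac{1}{739}\right) = - \frac{2153}{739}$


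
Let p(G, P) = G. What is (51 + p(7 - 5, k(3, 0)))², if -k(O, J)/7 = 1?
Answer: 2809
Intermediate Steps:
k(O, J) = -7 (k(O, J) = -7*1 = -7)
(51 + p(7 - 5, k(3, 0)))² = (51 + (7 - 5))² = (51 + 2)² = 53² = 2809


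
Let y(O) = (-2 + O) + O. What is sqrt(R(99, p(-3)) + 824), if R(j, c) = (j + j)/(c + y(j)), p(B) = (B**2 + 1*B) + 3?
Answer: sqrt(34669190)/205 ≈ 28.722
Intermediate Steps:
y(O) = -2 + 2*O
p(B) = 3 + B + B**2 (p(B) = (B**2 + B) + 3 = (B + B**2) + 3 = 3 + B + B**2)
R(j, c) = 2*j/(-2 + c + 2*j) (R(j, c) = (j + j)/(c + (-2 + 2*j)) = (2*j)/(-2 + c + 2*j) = 2*j/(-2 + c + 2*j))
sqrt(R(99, p(-3)) + 824) = sqrt(2*99/(-2 + (3 - 3 + (-3)**2) + 2*99) + 824) = sqrt(2*99/(-2 + (3 - 3 + 9) + 198) + 824) = sqrt(2*99/(-2 + 9 + 198) + 824) = sqrt(2*99/205 + 824) = sqrt(2*99*(1/205) + 824) = sqrt(198/205 + 824) = sqrt(169118/205) = sqrt(34669190)/205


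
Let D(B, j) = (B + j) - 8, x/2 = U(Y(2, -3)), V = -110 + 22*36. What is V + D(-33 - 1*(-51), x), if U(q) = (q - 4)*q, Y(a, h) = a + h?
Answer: 702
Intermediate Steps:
V = 682 (V = -110 + 792 = 682)
U(q) = q*(-4 + q) (U(q) = (-4 + q)*q = q*(-4 + q))
x = 10 (x = 2*((2 - 3)*(-4 + (2 - 3))) = 2*(-(-4 - 1)) = 2*(-1*(-5)) = 2*5 = 10)
D(B, j) = -8 + B + j
V + D(-33 - 1*(-51), x) = 682 + (-8 + (-33 - 1*(-51)) + 10) = 682 + (-8 + (-33 + 51) + 10) = 682 + (-8 + 18 + 10) = 682 + 20 = 702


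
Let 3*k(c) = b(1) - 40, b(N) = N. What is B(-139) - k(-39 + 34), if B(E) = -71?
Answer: -58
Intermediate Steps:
k(c) = -13 (k(c) = (1 - 40)/3 = (⅓)*(-39) = -13)
B(-139) - k(-39 + 34) = -71 - 1*(-13) = -71 + 13 = -58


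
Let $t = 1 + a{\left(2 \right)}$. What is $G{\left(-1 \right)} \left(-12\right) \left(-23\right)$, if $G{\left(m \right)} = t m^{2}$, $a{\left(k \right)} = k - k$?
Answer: $276$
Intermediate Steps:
$a{\left(k \right)} = 0$
$t = 1$ ($t = 1 + 0 = 1$)
$G{\left(m \right)} = m^{2}$ ($G{\left(m \right)} = 1 m^{2} = m^{2}$)
$G{\left(-1 \right)} \left(-12\right) \left(-23\right) = \left(-1\right)^{2} \left(-12\right) \left(-23\right) = 1 \left(-12\right) \left(-23\right) = \left(-12\right) \left(-23\right) = 276$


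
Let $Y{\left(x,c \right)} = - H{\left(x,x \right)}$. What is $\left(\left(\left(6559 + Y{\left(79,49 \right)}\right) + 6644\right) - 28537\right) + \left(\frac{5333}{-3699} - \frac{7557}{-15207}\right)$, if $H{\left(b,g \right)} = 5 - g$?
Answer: $- \frac{2088658688}{136863} \approx -15261.0$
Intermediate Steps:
$Y{\left(x,c \right)} = -5 + x$ ($Y{\left(x,c \right)} = - (5 - x) = -5 + x$)
$\left(\left(\left(6559 + Y{\left(79,49 \right)}\right) + 6644\right) - 28537\right) + \left(\frac{5333}{-3699} - \frac{7557}{-15207}\right) = \left(\left(\left(6559 + \left(-5 + 79\right)\right) + 6644\right) - 28537\right) + \left(\frac{5333}{-3699} - \frac{7557}{-15207}\right) = \left(\left(\left(6559 + 74\right) + 6644\right) - 28537\right) + \left(5333 \left(- \frac{1}{3699}\right) - - \frac{2519}{5069}\right) = \left(\left(6633 + 6644\right) - 28537\right) + \left(- \frac{5333}{3699} + \frac{2519}{5069}\right) = \left(13277 - 28537\right) - \frac{129308}{136863} = -15260 - \frac{129308}{136863} = - \frac{2088658688}{136863}$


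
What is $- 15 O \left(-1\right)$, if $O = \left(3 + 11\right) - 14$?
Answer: $0$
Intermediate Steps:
$O = 0$ ($O = 14 - 14 = 0$)
$- 15 O \left(-1\right) = \left(-15\right) 0 \left(-1\right) = 0 \left(-1\right) = 0$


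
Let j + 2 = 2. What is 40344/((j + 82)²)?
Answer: 6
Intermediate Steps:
j = 0 (j = -2 + 2 = 0)
40344/((j + 82)²) = 40344/((0 + 82)²) = 40344/(82²) = 40344/6724 = 40344*(1/6724) = 6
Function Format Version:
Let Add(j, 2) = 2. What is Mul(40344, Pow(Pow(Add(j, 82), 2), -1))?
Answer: 6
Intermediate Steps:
j = 0 (j = Add(-2, 2) = 0)
Mul(40344, Pow(Pow(Add(j, 82), 2), -1)) = Mul(40344, Pow(Pow(Add(0, 82), 2), -1)) = Mul(40344, Pow(Pow(82, 2), -1)) = Mul(40344, Pow(6724, -1)) = Mul(40344, Rational(1, 6724)) = 6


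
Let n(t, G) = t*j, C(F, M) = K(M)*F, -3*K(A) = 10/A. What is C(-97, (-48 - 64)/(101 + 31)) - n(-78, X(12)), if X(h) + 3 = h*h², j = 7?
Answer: 2309/14 ≈ 164.93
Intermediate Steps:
K(A) = -10/(3*A)
X(h) = -3 + h³ (X(h) = -3 + h*h² = -3 + h³)
C(F, M) = -10*F/(3*M) (C(F, M) = (-10/(3*M))*F = -10*F/(3*M))
n(t, G) = 7*t (n(t, G) = t*7 = 7*t)
C(-97, (-48 - 64)/(101 + 31)) - n(-78, X(12)) = -10/3*(-97)/(-48 - 64)/(101 + 31) - 7*(-78) = -10/3*(-97)/(-112/132) - 1*(-546) = -10/3*(-97)/(-112*1/132) + 546 = -10/3*(-97)/(-28/33) + 546 = -10/3*(-97)*(-33/28) + 546 = -5335/14 + 546 = 2309/14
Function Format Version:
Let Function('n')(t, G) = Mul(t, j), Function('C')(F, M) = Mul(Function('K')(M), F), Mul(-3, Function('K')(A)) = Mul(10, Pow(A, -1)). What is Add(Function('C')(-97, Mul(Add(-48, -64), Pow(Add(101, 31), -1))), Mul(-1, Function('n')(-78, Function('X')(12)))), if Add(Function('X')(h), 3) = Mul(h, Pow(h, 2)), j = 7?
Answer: Rational(2309, 14) ≈ 164.93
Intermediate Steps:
Function('K')(A) = Mul(Rational(-10, 3), Pow(A, -1)) (Function('K')(A) = Mul(Rational(-1, 3), Mul(10, Pow(A, -1))) = Mul(Rational(-10, 3), Pow(A, -1)))
Function('X')(h) = Add(-3, Pow(h, 3)) (Function('X')(h) = Add(-3, Mul(h, Pow(h, 2))) = Add(-3, Pow(h, 3)))
Function('C')(F, M) = Mul(Rational(-10, 3), F, Pow(M, -1)) (Function('C')(F, M) = Mul(Mul(Rational(-10, 3), Pow(M, -1)), F) = Mul(Rational(-10, 3), F, Pow(M, -1)))
Function('n')(t, G) = Mul(7, t) (Function('n')(t, G) = Mul(t, 7) = Mul(7, t))
Add(Function('C')(-97, Mul(Add(-48, -64), Pow(Add(101, 31), -1))), Mul(-1, Function('n')(-78, Function('X')(12)))) = Add(Mul(Rational(-10, 3), -97, Pow(Mul(Add(-48, -64), Pow(Add(101, 31), -1)), -1)), Mul(-1, Mul(7, -78))) = Add(Mul(Rational(-10, 3), -97, Pow(Mul(-112, Pow(132, -1)), -1)), Mul(-1, -546)) = Add(Mul(Rational(-10, 3), -97, Pow(Mul(-112, Rational(1, 132)), -1)), 546) = Add(Mul(Rational(-10, 3), -97, Pow(Rational(-28, 33), -1)), 546) = Add(Mul(Rational(-10, 3), -97, Rational(-33, 28)), 546) = Add(Rational(-5335, 14), 546) = Rational(2309, 14)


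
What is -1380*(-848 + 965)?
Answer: -161460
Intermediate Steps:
-1380*(-848 + 965) = -1380*117 = -161460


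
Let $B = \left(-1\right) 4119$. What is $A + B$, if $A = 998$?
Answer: $-3121$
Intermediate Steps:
$B = -4119$
$A + B = 998 - 4119 = -3121$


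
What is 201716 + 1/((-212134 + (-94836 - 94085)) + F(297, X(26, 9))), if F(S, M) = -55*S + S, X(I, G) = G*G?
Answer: 84134331587/417093 ≈ 2.0172e+5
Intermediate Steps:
X(I, G) = G²
F(S, M) = -54*S
201716 + 1/((-212134 + (-94836 - 94085)) + F(297, X(26, 9))) = 201716 + 1/((-212134 + (-94836 - 94085)) - 54*297) = 201716 + 1/((-212134 - 188921) - 16038) = 201716 + 1/(-401055 - 16038) = 201716 + 1/(-417093) = 201716 - 1/417093 = 84134331587/417093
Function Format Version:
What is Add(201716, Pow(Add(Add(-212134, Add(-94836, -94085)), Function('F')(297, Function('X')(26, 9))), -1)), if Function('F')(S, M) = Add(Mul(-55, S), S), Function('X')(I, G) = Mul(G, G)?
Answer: Rational(84134331587, 417093) ≈ 2.0172e+5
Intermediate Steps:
Function('X')(I, G) = Pow(G, 2)
Function('F')(S, M) = Mul(-54, S)
Add(201716, Pow(Add(Add(-212134, Add(-94836, -94085)), Function('F')(297, Function('X')(26, 9))), -1)) = Add(201716, Pow(Add(Add(-212134, Add(-94836, -94085)), Mul(-54, 297)), -1)) = Add(201716, Pow(Add(Add(-212134, -188921), -16038), -1)) = Add(201716, Pow(Add(-401055, -16038), -1)) = Add(201716, Pow(-417093, -1)) = Add(201716, Rational(-1, 417093)) = Rational(84134331587, 417093)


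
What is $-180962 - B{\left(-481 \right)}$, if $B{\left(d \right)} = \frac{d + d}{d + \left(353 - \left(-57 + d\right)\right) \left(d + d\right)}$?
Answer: $- \frac{322655248}{1783} \approx -1.8096 \cdot 10^{5}$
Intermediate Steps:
$B{\left(d \right)} = \frac{2 d}{d + 2 d \left(410 - d\right)}$ ($B{\left(d \right)} = \frac{2 d}{d + \left(410 - d\right) 2 d} = \frac{2 d}{d + 2 d \left(410 - d\right)}$)
$-180962 - B{\left(-481 \right)} = -180962 - - \frac{2}{-821 + 2 \left(-481\right)} = -180962 - - \frac{2}{-821 - 962} = -180962 - - \frac{2}{-1783} = -180962 - \left(-2\right) \left(- \frac{1}{1783}\right) = -180962 - \frac{2}{1783} = - \frac{322655248}{1783}$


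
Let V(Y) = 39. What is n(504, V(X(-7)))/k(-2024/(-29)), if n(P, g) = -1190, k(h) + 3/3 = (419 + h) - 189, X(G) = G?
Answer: -6902/1733 ≈ -3.9827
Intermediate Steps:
k(h) = 229 + h (k(h) = -1 + ((419 + h) - 189) = -1 + (230 + h) = 229 + h)
n(504, V(X(-7)))/k(-2024/(-29)) = -1190/(229 - 2024/(-29)) = -1190/(229 - 2024*(-1/29)) = -1190/(229 + 2024/29) = -1190/8665/29 = -1190*29/8665 = -6902/1733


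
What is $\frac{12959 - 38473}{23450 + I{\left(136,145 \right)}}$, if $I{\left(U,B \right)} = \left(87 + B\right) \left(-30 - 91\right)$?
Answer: $\frac{12757}{2311} \approx 5.5201$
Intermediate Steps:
$I{\left(U,B \right)} = -10527 - 121 B$ ($I{\left(U,B \right)} = \left(87 + B\right) \left(-121\right) = -10527 - 121 B$)
$\frac{12959 - 38473}{23450 + I{\left(136,145 \right)}} = \frac{12959 - 38473}{23450 - 28072} = - \frac{25514}{23450 - 28072} = - \frac{25514}{-4622} = \left(-25514\right) \left(- \frac{1}{4622}\right) = \frac{12757}{2311}$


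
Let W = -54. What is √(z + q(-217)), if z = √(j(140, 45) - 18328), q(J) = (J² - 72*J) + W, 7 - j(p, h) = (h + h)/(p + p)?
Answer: √(12281164 + 14*I*√3590979)/14 ≈ 250.32 + 0.27037*I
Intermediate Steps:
j(p, h) = 7 - h/p (j(p, h) = 7 - (h + h)/(p + p) = 7 - 2*h/(2*p) = 7 - 2*h*1/(2*p) = 7 - h/p)
q(J) = -54 + J² - 72*J (q(J) = (J² - 72*J) - 54 = -54 + J² - 72*J)
z = I*√3590979/14 (z = √((7 - 1*45/140) - 18328) = √((7 - 1*45*1/140) - 18328) = √((7 - 9/28) - 18328) = √(187/28 - 18328) = √(-512997/28) = I*√3590979/14 ≈ 135.36*I)
√(z + q(-217)) = √(I*√3590979/14 + (-54 + (-217)² - 72*(-217))) = √(I*√3590979/14 + (-54 + 47089 + 15624)) = √(I*√3590979/14 + 62659) = √(62659 + I*√3590979/14)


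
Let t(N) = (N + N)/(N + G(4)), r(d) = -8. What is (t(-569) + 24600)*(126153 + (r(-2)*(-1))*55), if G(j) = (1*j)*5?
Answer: 1709833165034/549 ≈ 3.1145e+9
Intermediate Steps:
G(j) = 5*j (G(j) = j*5 = 5*j)
t(N) = 2*N/(20 + N) (t(N) = (N + N)/(N + 5*4) = (2*N)/(N + 20) = (2*N)/(20 + N) = 2*N/(20 + N))
(t(-569) + 24600)*(126153 + (r(-2)*(-1))*55) = (2*(-569)/(20 - 569) + 24600)*(126153 - 8*(-1)*55) = (2*(-569)/(-549) + 24600)*(126153 + 8*55) = (2*(-569)*(-1/549) + 24600)*(126153 + 440) = (1138/549 + 24600)*126593 = (13506538/549)*126593 = 1709833165034/549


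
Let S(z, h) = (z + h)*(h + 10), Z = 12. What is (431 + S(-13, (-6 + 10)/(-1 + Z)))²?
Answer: 1318053025/14641 ≈ 90025.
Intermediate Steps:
S(z, h) = (10 + h)*(h + z) (S(z, h) = (h + z)*(10 + h) = (10 + h)*(h + z))
(431 + S(-13, (-6 + 10)/(-1 + Z)))² = (431 + (((-6 + 10)/(-1 + 12))² + 10*((-6 + 10)/(-1 + 12)) + 10*(-13) + ((-6 + 10)/(-1 + 12))*(-13)))² = (431 + ((4/11)² + 10*(4/11) - 130 + (4/11)*(-13)))² = (431 + (16/121 + 40/11 - 130 - 52/11))² = (431 - 15846/121)² = (36305/121)² = 1318053025/14641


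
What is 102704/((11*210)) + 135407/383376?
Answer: 314976499/7028560 ≈ 44.814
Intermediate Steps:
102704/((11*210)) + 135407/383376 = 102704/2310 + 135407*(1/383376) = 102704*(1/2310) + 135407/383376 = 7336/165 + 135407/383376 = 314976499/7028560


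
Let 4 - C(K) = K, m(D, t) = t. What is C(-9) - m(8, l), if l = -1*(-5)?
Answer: 8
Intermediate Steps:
l = 5
C(K) = 4 - K
C(-9) - m(8, l) = (4 - 1*(-9)) - 1*5 = (4 + 9) - 5 = 13 - 5 = 8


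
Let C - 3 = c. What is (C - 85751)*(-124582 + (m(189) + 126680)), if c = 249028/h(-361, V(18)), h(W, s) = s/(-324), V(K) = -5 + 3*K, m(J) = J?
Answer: -194135937788/49 ≈ -3.9620e+9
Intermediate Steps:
h(W, s) = -s/324 (h(W, s) = s*(-1/324) = -s/324)
c = -80685072/49 (c = 249028/((-(-5 + 3*18)/324)) = 249028/((-(-5 + 54)/324)) = 249028/((-1/324*49)) = 249028/(-49/324) = 249028*(-324/49) = -80685072/49 ≈ -1.6466e+6)
C = -80684925/49 (C = 3 - 80685072/49 = -80684925/49 ≈ -1.6466e+6)
(C - 85751)*(-124582 + (m(189) + 126680)) = (-80684925/49 - 85751)*(-124582 + (189 + 126680)) = -84886724*(-124582 + 126869)/49 = -84886724/49*2287 = -194135937788/49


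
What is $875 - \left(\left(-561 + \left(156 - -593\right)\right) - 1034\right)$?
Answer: $1721$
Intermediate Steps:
$875 - \left(\left(-561 + \left(156 - -593\right)\right) - 1034\right) = 875 - \left(\left(-561 + \left(156 + 593\right)\right) - 1034\right) = 875 - \left(\left(-561 + 749\right) - 1034\right) = 875 - \left(188 - 1034\right) = 875 - -846 = 875 + 846 = 1721$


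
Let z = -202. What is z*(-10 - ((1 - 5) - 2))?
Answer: 808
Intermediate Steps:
z*(-10 - ((1 - 5) - 2)) = -202*(-10 - ((1 - 5) - 2)) = -202*(-10 - (-4 - 2)) = -202*(-10 - 1*(-6)) = -202*(-10 + 6) = -202*(-4) = 808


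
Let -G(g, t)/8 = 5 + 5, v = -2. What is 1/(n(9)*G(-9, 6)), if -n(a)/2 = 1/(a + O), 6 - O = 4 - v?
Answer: 9/160 ≈ 0.056250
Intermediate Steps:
O = 0 (O = 6 - (4 - 1*(-2)) = 6 - (4 + 2) = 6 - 1*6 = 6 - 6 = 0)
n(a) = -2/a (n(a) = -2/(a + 0) = -2/a)
G(g, t) = -80 (G(g, t) = -8*(5 + 5) = -8*10 = -80)
1/(n(9)*G(-9, 6)) = 1/(-2/9*(-80)) = 1/(160/9) = 9/160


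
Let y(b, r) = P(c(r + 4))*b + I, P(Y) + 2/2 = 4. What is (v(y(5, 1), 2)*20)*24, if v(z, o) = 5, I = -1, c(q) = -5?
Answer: 2400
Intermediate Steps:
P(Y) = 3 (P(Y) = -1 + 4 = 3)
y(b, r) = -1 + 3*b (y(b, r) = 3*b - 1 = -1 + 3*b)
(v(y(5, 1), 2)*20)*24 = (5*20)*24 = 100*24 = 2400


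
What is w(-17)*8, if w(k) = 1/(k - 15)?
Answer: -¼ ≈ -0.25000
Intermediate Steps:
w(k) = 1/(-15 + k)
w(-17)*8 = 8/(-15 - 17) = 8/(-32) = -1/32*8 = -¼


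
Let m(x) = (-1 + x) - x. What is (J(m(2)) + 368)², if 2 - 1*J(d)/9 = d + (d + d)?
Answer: 170569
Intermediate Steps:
m(x) = -1
J(d) = 18 - 27*d (J(d) = 18 - 9*(d + (d + d)) = 18 - 9*(d + 2*d) = 18 - 27*d)
(J(m(2)) + 368)² = ((18 - 27*(-1)) + 368)² = ((18 + 27) + 368)² = (45 + 368)² = 413² = 170569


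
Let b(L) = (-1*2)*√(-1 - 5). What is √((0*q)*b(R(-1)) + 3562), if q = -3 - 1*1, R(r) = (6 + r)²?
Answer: √3562 ≈ 59.682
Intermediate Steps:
q = -4 (q = -3 - 1 = -4)
b(L) = -2*I*√6
√((0*q)*b(R(-1)) + 3562) = √((0*(-4))*(-2*I*√6) + 3562) = √(0*(-2*I*√6) + 3562) = √(0 + 3562) = √3562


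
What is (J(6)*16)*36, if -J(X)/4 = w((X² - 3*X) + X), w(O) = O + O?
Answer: -110592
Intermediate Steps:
w(O) = 2*O
J(X) = -8*X² + 16*X (J(X) = -8*((X² - 3*X) + X) = -8*(X² - 2*X) = -4*(-4*X + 2*X²) = -8*X² + 16*X)
(J(6)*16)*36 = ((8*6*(2 - 1*6))*16)*36 = ((8*6*(2 - 6))*16)*36 = ((8*6*(-4))*16)*36 = -192*16*36 = -3072*36 = -110592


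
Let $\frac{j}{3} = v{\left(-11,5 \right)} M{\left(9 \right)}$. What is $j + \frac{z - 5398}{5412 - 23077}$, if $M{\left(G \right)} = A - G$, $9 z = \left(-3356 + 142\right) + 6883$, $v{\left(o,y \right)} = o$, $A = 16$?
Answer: $- \frac{12226874}{52995} \approx -230.72$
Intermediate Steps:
$z = \frac{1223}{3}$ ($z = \frac{\left(-3356 + 142\right) + 6883}{9} = \frac{-3214 + 6883}{9} = \frac{1}{9} \cdot 3669 = \frac{1223}{3} \approx 407.67$)
$M{\left(G \right)} = 16 - G$
$j = -231$ ($j = 3 \left(- 11 \left(16 - 9\right)\right) = 3 \left(\left(-11\right) 7\right) = 3 \left(-77\right) = -231$)
$j + \frac{z - 5398}{5412 - 23077} = -231 + \frac{\frac{1223}{3} - 5398}{5412 - 23077} = -231 - \frac{14971}{3 \left(-17665\right)} = -231 - - \frac{14971}{52995} = -231 + \frac{14971}{52995} = - \frac{12226874}{52995}$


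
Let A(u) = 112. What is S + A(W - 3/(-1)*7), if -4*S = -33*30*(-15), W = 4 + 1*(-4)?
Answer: -7201/2 ≈ -3600.5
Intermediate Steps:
W = 0 (W = 4 - 4 = 0)
S = -7425/2 (S = -(-33*30)*(-15)/4 = -(-495)*(-15)/2 = -1/4*14850 = -7425/2 ≈ -3712.5)
S + A(W - 3/(-1)*7) = -7425/2 + 112 = -7201/2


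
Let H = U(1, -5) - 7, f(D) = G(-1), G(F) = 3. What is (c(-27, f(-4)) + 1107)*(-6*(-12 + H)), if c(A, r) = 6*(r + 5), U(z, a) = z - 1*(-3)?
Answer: 103950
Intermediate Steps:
U(z, a) = 3 + z (U(z, a) = z + 3 = 3 + z)
f(D) = 3
H = -3 (H = (3 + 1) - 7 = 4 - 7 = -3)
c(A, r) = 30 + 6*r (c(A, r) = 6*(5 + r) = 30 + 6*r)
(c(-27, f(-4)) + 1107)*(-6*(-12 + H)) = ((30 + 6*3) + 1107)*(-6*(-12 - 3)) = ((30 + 18) + 1107)*(-6*(-15)) = (48 + 1107)*90 = 1155*90 = 103950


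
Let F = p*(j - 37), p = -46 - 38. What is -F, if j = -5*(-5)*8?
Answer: 13692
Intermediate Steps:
p = -84
j = 200 (j = 25*8 = 200)
F = -13692 (F = -84*(200 - 37) = -84*163 = -13692)
-F = -1*(-13692) = 13692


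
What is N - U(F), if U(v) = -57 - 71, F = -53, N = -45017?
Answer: -44889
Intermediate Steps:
U(v) = -128
N - U(F) = -45017 - 1*(-128) = -45017 + 128 = -44889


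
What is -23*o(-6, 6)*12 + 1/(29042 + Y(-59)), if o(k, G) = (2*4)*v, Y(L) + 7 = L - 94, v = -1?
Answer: 63771457/28882 ≈ 2208.0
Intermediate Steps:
Y(L) = -101 + L (Y(L) = -7 + (L - 94) = -7 + (-94 + L) = -101 + L)
o(k, G) = -8 (o(k, G) = (2*4)*(-1) = 8*(-1) = -8)
-23*o(-6, 6)*12 + 1/(29042 + Y(-59)) = -23*(-8)*12 + 1/(29042 + (-101 - 59)) = 184*12 + 1/(29042 - 160) = 2208 + 1/28882 = 63771457/28882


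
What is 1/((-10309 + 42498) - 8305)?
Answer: 1/23884 ≈ 4.1869e-5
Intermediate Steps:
1/((-10309 + 42498) - 8305) = 1/(32189 - 8305) = 1/23884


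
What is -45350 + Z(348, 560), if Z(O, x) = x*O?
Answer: 149530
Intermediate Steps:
Z(O, x) = O*x
-45350 + Z(348, 560) = -45350 + 348*560 = -45350 + 194880 = 149530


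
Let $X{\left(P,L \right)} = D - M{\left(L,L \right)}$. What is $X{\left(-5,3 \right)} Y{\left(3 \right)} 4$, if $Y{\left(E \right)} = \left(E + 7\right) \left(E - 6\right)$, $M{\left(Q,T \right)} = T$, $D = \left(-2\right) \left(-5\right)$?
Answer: $-840$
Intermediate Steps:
$D = 10$
$Y{\left(E \right)} = \left(-6 + E\right) \left(7 + E\right)$ ($Y{\left(E \right)} = \left(7 + E\right) \left(-6 + E\right) = \left(-6 + E\right) \left(7 + E\right)$)
$X{\left(P,L \right)} = 10 - L$
$X{\left(-5,3 \right)} Y{\left(3 \right)} 4 = \left(10 - 3\right) \left(-42 + 3 + 3^{2}\right) 4 = \left(10 - 3\right) \left(-42 + 3 + 9\right) 4 = 7 \left(-30\right) 4 = \left(-210\right) 4 = -840$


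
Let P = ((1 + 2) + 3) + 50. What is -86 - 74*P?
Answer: -4230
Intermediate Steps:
P = 56 (P = (3 + 3) + 50 = 6 + 50 = 56)
-86 - 74*P = -86 - 74*56 = -86 - 4144 = -4230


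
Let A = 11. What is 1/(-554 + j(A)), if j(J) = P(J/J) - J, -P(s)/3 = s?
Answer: -1/568 ≈ -0.0017606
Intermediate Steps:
P(s) = -3*s
j(J) = -3 - J (j(J) = -3*J/J - J = -3*1 - J = -3 - J)
1/(-554 + j(A)) = 1/(-554 + (-3 - 1*11)) = 1/(-554 + (-3 - 11)) = 1/(-554 - 14) = 1/(-568) = -1/568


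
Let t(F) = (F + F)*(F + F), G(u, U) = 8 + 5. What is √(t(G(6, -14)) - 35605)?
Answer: 3*I*√3881 ≈ 186.89*I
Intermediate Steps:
G(u, U) = 13
t(F) = 4*F² (t(F) = (2*F)*(2*F) = 4*F²)
√(t(G(6, -14)) - 35605) = √(4*13² - 35605) = √(4*169 - 35605) = √(676 - 35605) = √(-34929) = 3*I*√3881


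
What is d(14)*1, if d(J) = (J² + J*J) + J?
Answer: 406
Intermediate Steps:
d(J) = J + 2*J² (d(J) = (J² + J²) + J = 2*J² + J = J + 2*J²)
d(14)*1 = (14*(1 + 2*14))*1 = (14*(1 + 28))*1 = (14*29)*1 = 406*1 = 406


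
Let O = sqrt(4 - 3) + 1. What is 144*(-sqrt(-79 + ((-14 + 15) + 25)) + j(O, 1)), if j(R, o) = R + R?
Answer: 576 - 144*I*sqrt(53) ≈ 576.0 - 1048.3*I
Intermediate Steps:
O = 2 (O = sqrt(1) + 1 = 1 + 1 = 2)
j(R, o) = 2*R
144*(-sqrt(-79 + ((-14 + 15) + 25)) + j(O, 1)) = 144*(-sqrt(-79 + ((-14 + 15) + 25)) + 2*2) = 144*(-sqrt(-79 + (1 + 25)) + 4) = 144*(-sqrt(-79 + 26) + 4) = 144*(-sqrt(-53) + 4) = 144*(-I*sqrt(53) + 4) = 144*(4 - I*sqrt(53)) = 576 - 144*I*sqrt(53)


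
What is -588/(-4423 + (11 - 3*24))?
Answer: 147/1121 ≈ 0.13113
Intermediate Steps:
-588/(-4423 + (11 - 3*24)) = -588/(-4423 + (11 - 72)) = -588/(-4423 - 61) = -588/(-4484) = -588*(-1/4484) = 147/1121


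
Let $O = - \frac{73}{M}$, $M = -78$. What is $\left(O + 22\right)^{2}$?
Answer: $\frac{3200521}{6084} \approx 526.06$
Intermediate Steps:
$O = \frac{73}{78}$ ($O = - \frac{73}{-78} = \left(-73\right) \left(- \frac{1}{78}\right) = \frac{73}{78} \approx 0.9359$)
$\left(O + 22\right)^{2} = \left(\frac{73}{78} + 22\right)^{2} = \left(\frac{1789}{78}\right)^{2} = \frac{3200521}{6084}$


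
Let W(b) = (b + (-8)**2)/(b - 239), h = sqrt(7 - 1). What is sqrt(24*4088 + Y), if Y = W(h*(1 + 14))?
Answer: sqrt(23448704 - 1471695*sqrt(6))/sqrt(239 - 15*sqrt(6)) ≈ 313.23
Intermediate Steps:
h = sqrt(6) ≈ 2.4495
W(b) = (64 + b)/(-239 + b) (W(b) = (b + 64)/(-239 + b) = (64 + b)/(-239 + b))
Y = (64 + 15*sqrt(6))/(-239 + 15*sqrt(6)) (Y = (64 + sqrt(6)*(1 + 14))/(-239 + sqrt(6)*(1 + 14)) = (64 + sqrt(6)*15)/(-239 + sqrt(6)*15) = (64 + 15*sqrt(6))/(-239 + 15*sqrt(6)) ≈ -0.49809)
sqrt(24*4088 + Y) = sqrt(24*4088 + (-16646/55771 - 4545*sqrt(6)/55771)) = sqrt(98112 + (-16646/55771 - 4545*sqrt(6)/55771)) = sqrt(5471787706/55771 - 4545*sqrt(6)/55771)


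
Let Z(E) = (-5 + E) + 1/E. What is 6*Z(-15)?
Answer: -602/5 ≈ -120.40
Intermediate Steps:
Z(E) = -5 + E + 1/E
6*Z(-15) = 6*(-5 - 15 + 1/(-15)) = 6*(-5 - 15 - 1/15) = 6*(-301/15) = -602/5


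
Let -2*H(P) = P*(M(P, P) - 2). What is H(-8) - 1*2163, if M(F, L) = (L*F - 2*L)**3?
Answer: 2045829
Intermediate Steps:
M(F, L) = (-2*L + F*L)**3 (M(F, L) = (F*L - 2*L)**3 = (-2*L + F*L)**3)
H(P) = -P*(-2 + P**3*(-2 + P)**3)/2 (H(P) = -P*(P**3*(-2 + P)**3 - 2)/2 = -P*(-2 + P**3*(-2 + P)**3)/2)
H(-8) - 1*2163 = (-8 - 1/2*(-8)**4*(-2 - 8)**3) - 1*2163 = (-8 - 1/2*4096*(-10)**3) - 2163 = (-8 - 1/2*4096*(-1000)) - 2163 = (-8 + 2048000) - 2163 = 2047992 - 2163 = 2045829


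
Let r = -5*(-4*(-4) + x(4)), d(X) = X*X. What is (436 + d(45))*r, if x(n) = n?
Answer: -246100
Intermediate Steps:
d(X) = X²
r = -100 (r = -5*(-4*(-4) + 4) = -5*(16 + 4) = -5*20 = -100)
(436 + d(45))*r = (436 + 45²)*(-100) = (436 + 2025)*(-100) = 2461*(-100) = -246100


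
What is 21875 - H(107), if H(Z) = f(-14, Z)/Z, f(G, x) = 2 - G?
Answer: 2340609/107 ≈ 21875.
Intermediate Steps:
H(Z) = 16/Z (H(Z) = (2 - 1*(-14))/Z = (2 + 14)/Z = 16/Z)
21875 - H(107) = 21875 - 16/107 = 2340609/107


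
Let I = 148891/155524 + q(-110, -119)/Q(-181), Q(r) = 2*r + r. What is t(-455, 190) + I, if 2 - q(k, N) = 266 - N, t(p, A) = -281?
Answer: -23589904987/84449532 ≈ -279.34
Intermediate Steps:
Q(r) = 3*r
q(k, N) = -264 + N (q(k, N) = 2 - (266 - N) = 2 + (-266 + N) = -264 + N)
I = 140413505/84449532 (I = 148891/155524 + (-264 - 119)/((3*(-181))) = 148891*(1/155524) - 383/(-543) = 148891/155524 - 383*(-1/543) = 148891/155524 + 383/543 = 140413505/84449532 ≈ 1.6627)
t(-455, 190) + I = -281 + 140413505/84449532 = -23589904987/84449532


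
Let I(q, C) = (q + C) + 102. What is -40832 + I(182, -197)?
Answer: -40745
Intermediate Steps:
I(q, C) = 102 + C + q (I(q, C) = (C + q) + 102 = 102 + C + q)
-40832 + I(182, -197) = -40832 + (102 - 197 + 182) = -40832 + 87 = -40745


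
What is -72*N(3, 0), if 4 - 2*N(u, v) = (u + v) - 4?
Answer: -180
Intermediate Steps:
N(u, v) = 4 - u/2 - v/2 (N(u, v) = 2 - ((u + v) - 4)/2 = 2 - (-4 + u + v)/2 = 2 + (2 - u/2 - v/2) = 4 - u/2 - v/2)
-72*N(3, 0) = -72*(4 - ½*3 - ½*0) = -72*(4 - 3/2 + 0) = -72*5/2 = -180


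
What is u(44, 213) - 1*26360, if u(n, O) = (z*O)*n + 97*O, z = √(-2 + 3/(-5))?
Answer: -5699 + 9372*I*√65/5 ≈ -5699.0 + 15112.0*I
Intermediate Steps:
z = I*√65/5 (z = √(-2 + 3*(-⅕)) = √(-2 - ⅗) = √(-13/5) = I*√65/5 ≈ 1.6125*I)
u(n, O) = 97*O + I*O*n*√65/5 (u(n, O) = ((I*√65/5)*O)*n + 97*O = (I*O*√65/5)*n + 97*O = I*O*n*√65/5 + 97*O = 97*O + I*O*n*√65/5)
u(44, 213) - 1*26360 = (⅕)*213*(485 + I*44*√65) - 1*26360 = (⅕)*213*(485 + 44*I*√65) - 26360 = (20661 + 9372*I*√65/5) - 26360 = -5699 + 9372*I*√65/5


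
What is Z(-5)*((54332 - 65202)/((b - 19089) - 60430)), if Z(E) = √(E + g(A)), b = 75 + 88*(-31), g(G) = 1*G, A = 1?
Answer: 5435*I/20543 ≈ 0.26457*I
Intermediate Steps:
g(G) = G
b = -2653 (b = 75 - 2728 = -2653)
Z(E) = √(1 + E) (Z(E) = √(E + 1) = √(1 + E))
Z(-5)*((54332 - 65202)/((b - 19089) - 60430)) = √(1 - 5)*((54332 - 65202)/((-2653 - 19089) - 60430)) = √(-4)*(-10870/(-21742 - 60430)) = (2*I)*(-10870/(-82172)) = (2*I)*(-10870*(-1/82172)) = (2*I)*(5435/41086) = 5435*I/20543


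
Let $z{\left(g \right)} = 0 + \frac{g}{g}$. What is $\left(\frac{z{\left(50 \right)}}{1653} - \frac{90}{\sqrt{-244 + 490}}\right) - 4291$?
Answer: $- \frac{7093022}{1653} - \frac{15 \sqrt{246}}{41} \approx -4296.7$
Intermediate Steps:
$z{\left(g \right)} = 1$ ($z{\left(g \right)} = 0 + 1 = 1$)
$\left(\frac{z{\left(50 \right)}}{1653} - \frac{90}{\sqrt{-244 + 490}}\right) - 4291 = \left(1 \cdot \frac{1}{1653} - \frac{90}{\sqrt{-244 + 490}}\right) - 4291 = \left(1 \cdot \frac{1}{1653} - \frac{90}{\sqrt{246}}\right) - 4291 = \left(\frac{1}{1653} - 90 \frac{\sqrt{246}}{246}\right) - 4291 = \left(\frac{1}{1653} - \frac{15 \sqrt{246}}{41}\right) - 4291 = - \frac{7093022}{1653} - \frac{15 \sqrt{246}}{41}$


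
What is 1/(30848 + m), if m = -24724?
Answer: 1/6124 ≈ 0.00016329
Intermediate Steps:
1/(30848 + m) = 1/(30848 - 24724) = 1/6124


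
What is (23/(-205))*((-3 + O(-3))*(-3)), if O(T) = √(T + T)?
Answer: -207/205 + 69*I*√6/205 ≈ -1.0098 + 0.82446*I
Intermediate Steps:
O(T) = √2*√T (O(T) = √(2*T) = √2*√T)
(23/(-205))*((-3 + O(-3))*(-3)) = (23/(-205))*((-3 + √2*√(-3))*(-3)) = (23*(-1/205))*((-3 + √2*(I*√3))*(-3)) = -23*(-3 + I*√6)*(-3)/205 = -23*(9 - 3*I*√6)/205 = -207/205 + 69*I*√6/205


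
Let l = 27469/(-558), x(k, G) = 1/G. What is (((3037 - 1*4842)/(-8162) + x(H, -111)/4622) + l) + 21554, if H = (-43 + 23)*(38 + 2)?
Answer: 4187374266997553/194716369386 ≈ 21505.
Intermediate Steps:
H = -800 (H = -20*40 = -800)
l = -27469/558 (l = 27469*(-1/558) = -27469/558 ≈ -49.228)
(((3037 - 1*4842)/(-8162) + x(H, -111)/4622) + l) + 21554 = (((3037 - 1*4842)/(-8162) + 1/(-111*4622)) - 27469/558) + 21554 = (((3037 - 4842)*(-1/8162) - 1/111*1/4622) - 27469/558) + 21554 = ((-1805*(-1/8162) - 1/513042) - 27469/558) + 21554 = ((1805/8162 - 1/513042) - 27469/558) + 21554 = (231508162/1046862201 - 27469/558) + 21554 = -9542358748291/194716369386 + 21554 = 4187374266997553/194716369386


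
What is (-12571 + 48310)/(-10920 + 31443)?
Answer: 11913/6841 ≈ 1.7414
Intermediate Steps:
(-12571 + 48310)/(-10920 + 31443) = 35739/20523 = 35739*(1/20523) = 11913/6841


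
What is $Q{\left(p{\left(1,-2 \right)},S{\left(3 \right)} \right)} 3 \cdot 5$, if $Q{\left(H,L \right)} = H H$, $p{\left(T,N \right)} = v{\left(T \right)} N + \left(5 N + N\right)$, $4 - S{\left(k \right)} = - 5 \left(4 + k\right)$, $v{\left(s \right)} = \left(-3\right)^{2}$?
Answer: $13500$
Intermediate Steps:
$v{\left(s \right)} = 9$
$S{\left(k \right)} = 24 + 5 k$ ($S{\left(k \right)} = 4 - - 5 \left(4 + k\right) = 4 - \left(-20 - 5 k\right) = 4 + \left(20 + 5 k\right) = 24 + 5 k$)
$p{\left(T,N \right)} = 15 N$ ($p{\left(T,N \right)} = 9 N + \left(5 N + N\right) = 9 N + 6 N = 15 N$)
$Q{\left(H,L \right)} = H^{2}$
$Q{\left(p{\left(1,-2 \right)},S{\left(3 \right)} \right)} 3 \cdot 5 = \left(15 \left(-2\right)\right)^{2} \cdot 3 \cdot 5 = \left(-30\right)^{2} \cdot 3 \cdot 5 = 900 \cdot 3 \cdot 5 = 2700 \cdot 5 = 13500$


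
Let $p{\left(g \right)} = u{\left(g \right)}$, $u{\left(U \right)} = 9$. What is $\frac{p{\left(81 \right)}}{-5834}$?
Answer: $- \frac{9}{5834} \approx -0.0015427$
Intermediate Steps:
$p{\left(g \right)} = 9$
$\frac{p{\left(81 \right)}}{-5834} = \frac{9}{-5834} = 9 \left(- \frac{1}{5834}\right) = - \frac{9}{5834}$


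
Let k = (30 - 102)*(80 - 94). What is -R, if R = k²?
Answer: -1016064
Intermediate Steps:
k = 1008 (k = -72*(-14) = 1008)
R = 1016064 (R = 1008² = 1016064)
-R = -1*1016064 = -1016064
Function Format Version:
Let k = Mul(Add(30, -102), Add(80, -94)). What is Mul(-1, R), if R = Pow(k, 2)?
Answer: -1016064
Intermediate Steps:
k = 1008 (k = Mul(-72, -14) = 1008)
R = 1016064 (R = Pow(1008, 2) = 1016064)
Mul(-1, R) = Mul(-1, 1016064) = -1016064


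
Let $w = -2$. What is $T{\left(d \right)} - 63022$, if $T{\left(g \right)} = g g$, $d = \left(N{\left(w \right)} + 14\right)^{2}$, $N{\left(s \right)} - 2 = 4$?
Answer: $96978$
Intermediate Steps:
$N{\left(s \right)} = 6$ ($N{\left(s \right)} = 2 + 4 = 6$)
$d = 400$ ($d = \left(6 + 14\right)^{2} = 20^{2} = 400$)
$T{\left(g \right)} = g^{2}$
$T{\left(d \right)} - 63022 = 400^{2} - 63022 = 160000 - 63022 = 96978$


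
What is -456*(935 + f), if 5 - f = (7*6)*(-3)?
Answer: -486096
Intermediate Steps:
f = 131 (f = 5 - 7*6*(-3) = 5 - 42*(-3) = 5 - 1*(-126) = 5 + 126 = 131)
-456*(935 + f) = -456*(935 + 131) = -456*1066 = -486096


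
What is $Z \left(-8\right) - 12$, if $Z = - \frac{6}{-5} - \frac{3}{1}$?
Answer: $\frac{12}{5} \approx 2.4$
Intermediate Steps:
$Z = - \frac{9}{5}$ ($Z = \left(-6\right) \left(- \frac{1}{5}\right) - 3 = \frac{6}{5} - 3 = - \frac{9}{5} \approx -1.8$)
$Z \left(-8\right) - 12 = \left(- \frac{9}{5}\right) \left(-8\right) - 12 = \frac{72}{5} - 12 = \frac{12}{5}$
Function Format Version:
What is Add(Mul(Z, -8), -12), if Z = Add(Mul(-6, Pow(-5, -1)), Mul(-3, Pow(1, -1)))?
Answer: Rational(12, 5) ≈ 2.4000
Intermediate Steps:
Z = Rational(-9, 5) (Z = Add(Mul(-6, Rational(-1, 5)), Mul(-3, 1)) = Add(Rational(6, 5), -3) = Rational(-9, 5) ≈ -1.8000)
Add(Mul(Z, -8), -12) = Add(Mul(Rational(-9, 5), -8), -12) = Add(Rational(72, 5), -12) = Rational(12, 5)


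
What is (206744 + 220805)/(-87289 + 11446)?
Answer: -427549/75843 ≈ -5.6373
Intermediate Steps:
(206744 + 220805)/(-87289 + 11446) = 427549/(-75843) = 427549*(-1/75843) = -427549/75843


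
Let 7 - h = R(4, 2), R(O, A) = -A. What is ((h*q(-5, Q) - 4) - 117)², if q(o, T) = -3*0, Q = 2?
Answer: 14641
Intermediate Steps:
h = 9 (h = 7 - (-1)*2 = 7 - 1*(-2) = 7 + 2 = 9)
q(o, T) = 0
((h*q(-5, Q) - 4) - 117)² = ((9*0 - 4) - 117)² = ((0 - 4) - 117)² = (-4 - 117)² = (-121)² = 14641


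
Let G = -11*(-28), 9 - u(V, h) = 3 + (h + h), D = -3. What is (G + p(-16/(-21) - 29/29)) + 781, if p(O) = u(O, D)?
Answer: 1101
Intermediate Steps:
u(V, h) = 6 - 2*h (u(V, h) = 9 - (3 + (h + h)) = 9 - (3 + 2*h) = 9 + (-3 - 2*h) = 6 - 2*h)
p(O) = 12 (p(O) = 6 - 2*(-3) = 6 + 6 = 12)
G = 308
(G + p(-16/(-21) - 29/29)) + 781 = (308 + 12) + 781 = 320 + 781 = 1101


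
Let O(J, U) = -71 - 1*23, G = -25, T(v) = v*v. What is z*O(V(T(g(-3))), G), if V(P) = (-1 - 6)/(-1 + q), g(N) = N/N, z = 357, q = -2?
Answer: -33558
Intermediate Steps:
g(N) = 1
T(v) = v²
V(P) = 7/3 (V(P) = (-1 - 6)/(-1 - 2) = -7/(-3) = -7*(-⅓) = 7/3)
O(J, U) = -94 (O(J, U) = -71 - 23 = -94)
z*O(V(T(g(-3))), G) = 357*(-94) = -33558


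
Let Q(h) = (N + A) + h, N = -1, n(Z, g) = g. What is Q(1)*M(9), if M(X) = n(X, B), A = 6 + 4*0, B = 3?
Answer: 18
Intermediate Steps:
A = 6 (A = 6 + 0 = 6)
M(X) = 3
Q(h) = 5 + h (Q(h) = (-1 + 6) + h = 5 + h)
Q(1)*M(9) = (5 + 1)*3 = 6*3 = 18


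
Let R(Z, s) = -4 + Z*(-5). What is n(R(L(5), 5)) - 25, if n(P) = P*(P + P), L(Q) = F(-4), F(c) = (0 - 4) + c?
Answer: 2567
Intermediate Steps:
F(c) = -4 + c
L(Q) = -8 (L(Q) = -4 - 4 = -8)
R(Z, s) = -4 - 5*Z
n(P) = 2*P² (n(P) = P*(2*P) = 2*P²)
n(R(L(5), 5)) - 25 = 2*(-4 - 5*(-8))² - 25 = 2*(-4 + 40)² - 25 = 2*36² - 25 = 2*1296 - 25 = 2592 - 25 = 2567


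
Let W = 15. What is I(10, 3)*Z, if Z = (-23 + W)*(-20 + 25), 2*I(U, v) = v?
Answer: -60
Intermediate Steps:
I(U, v) = v/2
Z = -40 (Z = (-23 + 15)*(-20 + 25) = -8*5 = -40)
I(10, 3)*Z = ((½)*3)*(-40) = (3/2)*(-40) = -60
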